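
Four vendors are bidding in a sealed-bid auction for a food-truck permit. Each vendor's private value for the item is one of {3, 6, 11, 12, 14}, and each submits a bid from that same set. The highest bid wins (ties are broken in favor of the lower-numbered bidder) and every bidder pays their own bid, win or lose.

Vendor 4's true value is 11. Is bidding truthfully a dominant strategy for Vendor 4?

Consider the case where Vendor 1 bids 3, Vendor 2 bids 3 and Vendor 3 bids 3.
Truthful bid 11: wins, pays 11, utility 11 - 11 = 0.
Bid 6 instead: wins, pays 6, utility 11 - 6 = 5.
Since 5 > 0, bidding 6 is strictly better here, so truthful bidding is not dominant.

No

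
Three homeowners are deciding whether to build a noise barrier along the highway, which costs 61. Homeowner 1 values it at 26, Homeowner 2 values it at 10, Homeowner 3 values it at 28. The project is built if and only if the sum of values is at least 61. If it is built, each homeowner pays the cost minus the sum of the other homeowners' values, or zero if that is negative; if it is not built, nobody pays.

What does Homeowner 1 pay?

23

Total value 64 ≥ cost 61, so the project is built.
The other homeowners' values sum to 38.
Cost minus that sum is 61 - 38 = 23.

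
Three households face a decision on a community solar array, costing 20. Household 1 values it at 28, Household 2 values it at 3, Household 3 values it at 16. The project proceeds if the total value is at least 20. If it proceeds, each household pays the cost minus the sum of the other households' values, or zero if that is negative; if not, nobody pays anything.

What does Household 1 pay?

1

Total value 47 ≥ cost 20, so the project is built.
The other households' values sum to 19.
Cost minus that sum is 20 - 19 = 1.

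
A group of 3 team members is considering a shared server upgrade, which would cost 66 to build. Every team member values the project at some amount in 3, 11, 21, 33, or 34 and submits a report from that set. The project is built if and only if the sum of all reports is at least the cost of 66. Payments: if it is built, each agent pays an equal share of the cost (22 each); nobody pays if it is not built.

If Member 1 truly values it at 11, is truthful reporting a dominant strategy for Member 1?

Consider the case where Member 2 reports 21 and Member 3 reports 34.
Truthful report 11: project built, pays 22, utility 11 - 22 = -11.
Report 3 instead: project not built, utility 0.
Since 0 > -11, reporting 3 is strictly better here, so truthful reporting is not dominant.

No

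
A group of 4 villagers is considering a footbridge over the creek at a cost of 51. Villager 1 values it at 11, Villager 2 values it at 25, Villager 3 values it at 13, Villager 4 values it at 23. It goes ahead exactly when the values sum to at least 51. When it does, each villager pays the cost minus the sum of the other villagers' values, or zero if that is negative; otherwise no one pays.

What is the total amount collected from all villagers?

Total value 72 ≥ cost 51, so it is built.
Villager 1: others sum to 61; max(0, 51 - 61) = 0.
Villager 2: others sum to 47; max(0, 51 - 47) = 4.
Villager 3: others sum to 59; max(0, 51 - 59) = 0.
Villager 4: others sum to 49; max(0, 51 - 49) = 2.
Total collected = 0 + 4 + 0 + 2 = 6.

6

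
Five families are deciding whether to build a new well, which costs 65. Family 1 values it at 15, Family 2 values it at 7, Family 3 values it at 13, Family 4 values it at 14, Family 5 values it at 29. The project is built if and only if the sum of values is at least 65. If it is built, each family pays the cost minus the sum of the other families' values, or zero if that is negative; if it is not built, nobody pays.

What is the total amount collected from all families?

Total value 78 ≥ cost 65, so it is built.
Family 1: others sum to 63; max(0, 65 - 63) = 2.
Family 2: others sum to 71; max(0, 65 - 71) = 0.
Family 3: others sum to 65; max(0, 65 - 65) = 0.
Family 4: others sum to 64; max(0, 65 - 64) = 1.
Family 5: others sum to 49; max(0, 65 - 49) = 16.
Total collected = 2 + 0 + 0 + 1 + 16 = 19.

19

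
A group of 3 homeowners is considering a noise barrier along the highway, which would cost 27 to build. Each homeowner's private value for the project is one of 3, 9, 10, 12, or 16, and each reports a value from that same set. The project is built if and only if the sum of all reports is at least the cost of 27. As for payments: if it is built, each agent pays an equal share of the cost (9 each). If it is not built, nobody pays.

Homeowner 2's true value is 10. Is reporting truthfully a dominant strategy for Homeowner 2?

Consider the case where Homeowner 1 reports 3 and Homeowner 3 reports 9.
Truthful report 10: project not built, utility 0.
Report 16 instead: project built, pays 9, utility 10 - 9 = 1.
Since 1 > 0, reporting 16 is strictly better here, so truthful reporting is not dominant.

No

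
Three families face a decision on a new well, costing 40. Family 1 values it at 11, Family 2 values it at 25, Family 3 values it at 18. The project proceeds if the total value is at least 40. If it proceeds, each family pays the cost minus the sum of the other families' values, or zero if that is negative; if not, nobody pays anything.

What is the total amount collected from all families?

Total value 54 ≥ cost 40, so it is built.
Family 1: others sum to 43; max(0, 40 - 43) = 0.
Family 2: others sum to 29; max(0, 40 - 29) = 11.
Family 3: others sum to 36; max(0, 40 - 36) = 4.
Total collected = 0 + 11 + 4 = 15.

15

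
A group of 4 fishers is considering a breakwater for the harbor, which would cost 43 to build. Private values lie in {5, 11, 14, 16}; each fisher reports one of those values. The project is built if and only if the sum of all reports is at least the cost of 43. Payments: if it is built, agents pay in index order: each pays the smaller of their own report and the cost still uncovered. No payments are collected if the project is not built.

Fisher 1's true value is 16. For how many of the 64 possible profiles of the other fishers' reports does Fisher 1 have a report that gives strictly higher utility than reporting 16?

Others report (5, 11, 14): truth gives 0; report 14 gives 2 > 0. Violating.
Others report (5, 11, 16): truth gives 0; report 11 gives 5 > 0. Violating.
Others report (5, 14, 11): truth gives 0; report 14 gives 2 > 0. Violating.
Others report (5, 14, 14): truth gives 0; report 11 gives 5 > 0. Violating.
Others report (5, 5, 5): truth gives 0; no alternative beats it.
Others report (5, 5, 11): truth gives 0; no alternative beats it.
(Checking all 64 profiles: 51 have a profitable deviation, 13 do not.)

51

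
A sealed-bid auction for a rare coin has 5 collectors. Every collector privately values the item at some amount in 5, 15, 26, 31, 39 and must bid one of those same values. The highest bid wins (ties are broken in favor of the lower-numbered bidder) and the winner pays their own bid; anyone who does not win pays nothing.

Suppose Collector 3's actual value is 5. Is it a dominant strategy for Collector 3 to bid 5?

Check each profile of the others' bids and compare truth against every alternative bid.
Others bid (5, 5, 5, 5): truth gives 0, best alternative gives -10.
Others bid (5, 5, 5, 15): truth gives 0, best alternative gives -10.
Others bid (5, 5, 15, 5): truth gives 0, best alternative gives -10.
Others bid (5, 5, 15, 15): truth gives 0, best alternative gives -10.
Others bid (5, 5, 5, 26): truth gives 0, best alternative gives 0.
Others bid (5, 5, 5, 31): truth gives 0, best alternative gives 0.
(Remaining 619 profiles checked similarly; truth is weakly best in each.)
In every case the truthful bid is at least as good as any alternative, so it is a dominant strategy.

Yes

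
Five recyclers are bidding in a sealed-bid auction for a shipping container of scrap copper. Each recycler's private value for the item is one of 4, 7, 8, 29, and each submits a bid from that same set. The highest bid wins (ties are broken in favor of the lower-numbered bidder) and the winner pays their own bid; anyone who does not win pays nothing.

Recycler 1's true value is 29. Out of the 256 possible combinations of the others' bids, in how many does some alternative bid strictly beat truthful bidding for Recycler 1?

81

Others bid (4, 4, 4, 4): truth gives 0; bid 4 gives 25 > 0. Violating.
Others bid (4, 4, 4, 7): truth gives 0; bid 7 gives 22 > 0. Violating.
Others bid (4, 4, 4, 8): truth gives 0; bid 8 gives 21 > 0. Violating.
Others bid (4, 4, 7, 4): truth gives 0; bid 7 gives 22 > 0. Violating.
Others bid (4, 4, 4, 29): truth gives 0; no alternative beats it.
Others bid (4, 4, 7, 29): truth gives 0; no alternative beats it.
(Checking all 256 profiles: 81 have a profitable deviation, 175 do not.)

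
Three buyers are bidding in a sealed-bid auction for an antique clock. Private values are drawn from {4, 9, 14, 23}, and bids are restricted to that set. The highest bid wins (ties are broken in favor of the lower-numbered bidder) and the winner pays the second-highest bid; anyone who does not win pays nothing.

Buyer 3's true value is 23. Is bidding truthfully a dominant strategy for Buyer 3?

Yes

Check each profile of the others' bids and compare truth against every alternative bid.
Others bid (4, 14): truth gives 9, best alternative gives 0.
Others bid (9, 14): truth gives 9, best alternative gives 0.
Others bid (14, 4): truth gives 9, best alternative gives 0.
Others bid (14, 9): truth gives 9, best alternative gives 0.
Others bid (14, 14): truth gives 9, best alternative gives 0.
Others bid (4, 4): truth gives 19, best alternative gives 19.
(Remaining 10 profiles checked similarly; truth is weakly best in each.)
In every case the truthful bid is at least as good as any alternative, so it is a dominant strategy.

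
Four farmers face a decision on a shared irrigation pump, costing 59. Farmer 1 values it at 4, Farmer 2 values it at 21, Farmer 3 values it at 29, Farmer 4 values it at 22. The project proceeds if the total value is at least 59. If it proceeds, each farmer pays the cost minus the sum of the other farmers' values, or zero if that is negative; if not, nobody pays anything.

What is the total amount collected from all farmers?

21

Total value 76 ≥ cost 59, so it is built.
Farmer 1: others sum to 72; max(0, 59 - 72) = 0.
Farmer 2: others sum to 55; max(0, 59 - 55) = 4.
Farmer 3: others sum to 47; max(0, 59 - 47) = 12.
Farmer 4: others sum to 54; max(0, 59 - 54) = 5.
Total collected = 0 + 4 + 12 + 5 = 21.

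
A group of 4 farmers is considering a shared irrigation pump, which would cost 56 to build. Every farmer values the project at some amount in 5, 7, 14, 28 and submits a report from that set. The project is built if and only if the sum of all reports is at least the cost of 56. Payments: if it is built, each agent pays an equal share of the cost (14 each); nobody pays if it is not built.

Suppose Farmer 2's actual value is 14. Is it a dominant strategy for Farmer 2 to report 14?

Check each profile of the others' reports and compare truth against every alternative report.
Others report (5, 5, 5): truth gives 0, best alternative gives 0.
Others report (5, 5, 7): truth gives 0, best alternative gives 0.
Others report (5, 5, 14): truth gives 0, best alternative gives 0.
Others report (5, 5, 28): truth gives 0, best alternative gives 0.
Others report (5, 7, 5): truth gives 0, best alternative gives 0.
Others report (5, 7, 7): truth gives 0, best alternative gives 0.
(Remaining 58 profiles checked similarly; truth is weakly best in each.)
In every case the truthful report is at least as good as any alternative, so it is a dominant strategy.

Yes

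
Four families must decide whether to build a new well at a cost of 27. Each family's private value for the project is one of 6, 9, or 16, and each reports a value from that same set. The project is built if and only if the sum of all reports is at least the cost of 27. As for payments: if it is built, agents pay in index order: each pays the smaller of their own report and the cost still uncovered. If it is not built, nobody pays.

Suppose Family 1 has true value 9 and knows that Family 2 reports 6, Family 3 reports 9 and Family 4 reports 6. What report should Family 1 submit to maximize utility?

Report 6: project built, pays 6, utility 9 - 6 = 3.
Report 9: project built, pays 9, utility 9 - 9 = 0.
Report 16: project built, pays 16, utility 9 - 16 = -7.
The best choice is 6 with utility 3.

6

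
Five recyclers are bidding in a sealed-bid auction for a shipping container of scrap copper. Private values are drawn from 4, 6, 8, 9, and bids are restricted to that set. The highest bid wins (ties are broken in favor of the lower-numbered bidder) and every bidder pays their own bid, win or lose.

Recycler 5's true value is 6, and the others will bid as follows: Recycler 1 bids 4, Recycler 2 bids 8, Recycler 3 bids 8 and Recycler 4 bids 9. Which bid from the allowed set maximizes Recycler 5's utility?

4

Bid 4: loses but pays 4, utility -4.
Bid 6: loses but pays 6, utility -6.
Bid 8: loses but pays 8, utility -8.
Bid 9: loses but pays 9, utility -9.
The best choice is 4 with utility -4.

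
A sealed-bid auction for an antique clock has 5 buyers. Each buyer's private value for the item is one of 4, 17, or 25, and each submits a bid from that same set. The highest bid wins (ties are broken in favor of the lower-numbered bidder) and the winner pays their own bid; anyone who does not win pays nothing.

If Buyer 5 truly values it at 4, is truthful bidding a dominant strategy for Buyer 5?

Yes

Check each profile of the others' bids and compare truth against every alternative bid.
Others bid (4, 4, 4, 4): truth gives 0, best alternative gives -13.
Others bid (4, 4, 4, 17): truth gives 0, best alternative gives 0.
Others bid (4, 4, 4, 25): truth gives 0, best alternative gives 0.
Others bid (4, 4, 17, 4): truth gives 0, best alternative gives 0.
Others bid (4, 4, 17, 17): truth gives 0, best alternative gives 0.
Others bid (4, 4, 17, 25): truth gives 0, best alternative gives 0.
(Remaining 75 profiles checked similarly; truth is weakly best in each.)
In every case the truthful bid is at least as good as any alternative, so it is a dominant strategy.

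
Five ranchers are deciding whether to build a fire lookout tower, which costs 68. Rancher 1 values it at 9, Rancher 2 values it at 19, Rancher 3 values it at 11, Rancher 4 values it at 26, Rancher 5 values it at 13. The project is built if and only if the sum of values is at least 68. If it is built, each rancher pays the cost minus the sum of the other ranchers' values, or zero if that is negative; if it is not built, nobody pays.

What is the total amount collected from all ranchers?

Total value 78 ≥ cost 68, so it is built.
Rancher 1: others sum to 69; max(0, 68 - 69) = 0.
Rancher 2: others sum to 59; max(0, 68 - 59) = 9.
Rancher 3: others sum to 67; max(0, 68 - 67) = 1.
Rancher 4: others sum to 52; max(0, 68 - 52) = 16.
Rancher 5: others sum to 65; max(0, 68 - 65) = 3.
Total collected = 0 + 9 + 1 + 16 + 3 = 29.

29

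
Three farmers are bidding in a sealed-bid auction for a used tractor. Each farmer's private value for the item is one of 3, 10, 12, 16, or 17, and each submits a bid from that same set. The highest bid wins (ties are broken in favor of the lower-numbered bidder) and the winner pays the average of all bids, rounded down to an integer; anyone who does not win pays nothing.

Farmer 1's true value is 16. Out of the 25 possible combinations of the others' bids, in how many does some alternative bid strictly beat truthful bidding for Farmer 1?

15

Others bid (3, 3): truth gives 9; bid 3 gives 13 > 9. Violating.
Others bid (3, 10): truth gives 7; bid 10 gives 9 > 7. Violating.
Others bid (3, 12): truth gives 6; bid 12 gives 7 > 6. Violating.
Others bid (3, 17): truth gives 0; bid 17 gives 4 > 0. Violating.
Others bid (3, 16): truth gives 5; no alternative beats it.
Others bid (10, 16): truth gives 2; no alternative beats it.
(Checking all 25 profiles: 15 have a profitable deviation, 10 do not.)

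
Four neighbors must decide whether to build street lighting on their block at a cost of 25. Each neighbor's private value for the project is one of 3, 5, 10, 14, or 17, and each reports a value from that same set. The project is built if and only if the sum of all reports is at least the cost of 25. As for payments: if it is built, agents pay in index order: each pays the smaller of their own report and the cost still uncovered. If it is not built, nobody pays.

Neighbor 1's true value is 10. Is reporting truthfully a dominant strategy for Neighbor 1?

Consider the case where Neighbor 2 reports 3, Neighbor 3 reports 3 and Neighbor 4 reports 14.
Truthful report 10: project built, pays 10, utility 10 - 10 = 0.
Report 5 instead: project built, pays 5, utility 10 - 5 = 5.
Since 5 > 0, reporting 5 is strictly better here, so truthful reporting is not dominant.

No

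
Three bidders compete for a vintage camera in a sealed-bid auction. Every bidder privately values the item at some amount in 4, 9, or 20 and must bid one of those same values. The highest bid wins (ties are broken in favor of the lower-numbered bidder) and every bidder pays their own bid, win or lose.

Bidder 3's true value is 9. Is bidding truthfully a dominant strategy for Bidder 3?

Consider the case where Bidder 1 bids 4 and Bidder 2 bids 9.
Truthful bid 9: loses but pays 9, utility -9.
Bid 4 instead: loses but pays 4, utility -4.
Since -4 > -9, bidding 4 is strictly better here, so truthful bidding is not dominant.

No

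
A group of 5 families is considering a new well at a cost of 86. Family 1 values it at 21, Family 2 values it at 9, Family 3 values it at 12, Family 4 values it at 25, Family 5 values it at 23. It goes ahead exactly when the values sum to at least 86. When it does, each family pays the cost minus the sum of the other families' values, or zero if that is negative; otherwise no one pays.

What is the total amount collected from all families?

Total value 90 ≥ cost 86, so it is built.
Family 1: others sum to 69; max(0, 86 - 69) = 17.
Family 2: others sum to 81; max(0, 86 - 81) = 5.
Family 3: others sum to 78; max(0, 86 - 78) = 8.
Family 4: others sum to 65; max(0, 86 - 65) = 21.
Family 5: others sum to 67; max(0, 86 - 67) = 19.
Total collected = 17 + 5 + 8 + 21 + 19 = 70.

70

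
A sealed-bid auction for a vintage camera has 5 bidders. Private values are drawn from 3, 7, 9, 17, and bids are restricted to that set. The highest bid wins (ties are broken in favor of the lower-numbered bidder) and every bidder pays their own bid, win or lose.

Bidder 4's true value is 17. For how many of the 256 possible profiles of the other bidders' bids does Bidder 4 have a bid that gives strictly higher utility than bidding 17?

172

Others bid (3, 3, 3, 3): truth gives 0; bid 7 gives 10 > 0. Violating.
Others bid (3, 3, 3, 7): truth gives 0; bid 7 gives 10 > 0. Violating.
Others bid (3, 3, 3, 9): truth gives 0; bid 9 gives 8 > 0. Violating.
Others bid (3, 3, 7, 3): truth gives 0; bid 9 gives 8 > 0. Violating.
Others bid (3, 3, 3, 17): truth gives 0; no alternative beats it.
Others bid (3, 3, 7, 17): truth gives 0; no alternative beats it.
(Checking all 256 profiles: 172 have a profitable deviation, 84 do not.)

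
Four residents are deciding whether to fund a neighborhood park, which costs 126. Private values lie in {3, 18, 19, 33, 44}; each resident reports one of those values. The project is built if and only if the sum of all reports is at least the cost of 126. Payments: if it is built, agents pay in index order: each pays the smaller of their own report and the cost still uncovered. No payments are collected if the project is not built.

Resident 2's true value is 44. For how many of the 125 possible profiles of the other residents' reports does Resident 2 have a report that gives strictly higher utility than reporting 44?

Others report (18, 33, 44): truth gives 0; report 33 gives 11 > 0. Violating.
Others report (18, 44, 33): truth gives 0; report 33 gives 11 > 0. Violating.
Others report (18, 44, 44): truth gives 0; report 33 gives 11 > 0. Violating.
Others report (19, 33, 44): truth gives 0; report 33 gives 11 > 0. Violating.
Others report (3, 3, 3): truth gives 0; no alternative beats it.
Others report (3, 3, 18): truth gives 0; no alternative beats it.
(Checking all 125 profiles: 26 have a profitable deviation, 99 do not.)

26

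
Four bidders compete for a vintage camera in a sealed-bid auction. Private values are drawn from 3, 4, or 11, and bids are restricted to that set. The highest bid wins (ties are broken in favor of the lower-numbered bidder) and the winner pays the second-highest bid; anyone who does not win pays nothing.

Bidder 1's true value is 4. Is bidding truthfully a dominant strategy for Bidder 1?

Check each profile of the others' bids and compare truth against every alternative bid.
Others bid (3, 3, 3): truth gives 1, best alternative gives 1.
Others bid (3, 3, 4): truth gives 0, best alternative gives 0.
Others bid (3, 3, 11): truth gives 0, best alternative gives 0.
Others bid (3, 4, 3): truth gives 0, best alternative gives 0.
Others bid (3, 4, 4): truth gives 0, best alternative gives 0.
Others bid (3, 4, 11): truth gives 0, best alternative gives 0.
(Remaining 21 profiles checked similarly; truth is weakly best in each.)
In every case the truthful bid is at least as good as any alternative, so it is a dominant strategy.

Yes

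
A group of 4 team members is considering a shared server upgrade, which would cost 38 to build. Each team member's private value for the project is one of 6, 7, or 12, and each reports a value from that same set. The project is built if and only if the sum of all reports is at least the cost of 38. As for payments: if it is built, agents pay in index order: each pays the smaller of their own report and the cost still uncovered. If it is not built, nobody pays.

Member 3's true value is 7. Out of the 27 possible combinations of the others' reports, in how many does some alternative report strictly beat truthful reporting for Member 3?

Others report (12, 12, 12): truth gives 0; report 6 gives 1 > 0. Violating.
Others report (6, 6, 6): truth gives 0; no alternative beats it.
Others report (6, 6, 7): truth gives 0; no alternative beats it.
(Checking all 27 profiles: 1 has a profitable deviation, 26 do not.)

1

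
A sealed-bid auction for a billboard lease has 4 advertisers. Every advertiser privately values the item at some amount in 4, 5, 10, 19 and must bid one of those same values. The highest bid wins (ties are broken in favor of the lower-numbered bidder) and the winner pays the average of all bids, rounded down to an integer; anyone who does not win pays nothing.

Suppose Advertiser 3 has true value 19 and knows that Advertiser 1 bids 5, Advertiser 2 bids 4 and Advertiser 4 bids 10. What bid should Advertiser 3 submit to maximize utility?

Bid 4: loses, pays 0, utility 0.
Bid 5: loses, pays 0, utility 0.
Bid 10: wins, pays 7, utility 19 - 7 = 12.
Bid 19: wins, pays 9, utility 19 - 9 = 10.
The best choice is 10 with utility 12.

10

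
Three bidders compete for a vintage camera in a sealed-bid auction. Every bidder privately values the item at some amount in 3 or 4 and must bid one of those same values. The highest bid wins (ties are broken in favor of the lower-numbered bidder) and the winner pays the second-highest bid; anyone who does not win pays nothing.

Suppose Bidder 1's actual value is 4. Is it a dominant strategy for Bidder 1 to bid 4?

Check each profile of the others' bids and compare truth against every alternative bid.
Others bid (3, 3): truth gives 1, best alternative gives 1.
Others bid (3, 4): truth gives 0, best alternative gives 0.
Others bid (4, 3): truth gives 0, best alternative gives 0.
Others bid (4, 4): truth gives 0, best alternative gives 0.
In every case the truthful bid is at least as good as any alternative, so it is a dominant strategy.

Yes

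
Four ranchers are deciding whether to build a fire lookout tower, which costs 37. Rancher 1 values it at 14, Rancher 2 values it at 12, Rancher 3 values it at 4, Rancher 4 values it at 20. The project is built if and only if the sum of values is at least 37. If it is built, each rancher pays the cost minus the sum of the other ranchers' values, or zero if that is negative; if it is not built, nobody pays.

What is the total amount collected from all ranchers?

Total value 50 ≥ cost 37, so it is built.
Rancher 1: others sum to 36; max(0, 37 - 36) = 1.
Rancher 2: others sum to 38; max(0, 37 - 38) = 0.
Rancher 3: others sum to 46; max(0, 37 - 46) = 0.
Rancher 4: others sum to 30; max(0, 37 - 30) = 7.
Total collected = 1 + 0 + 0 + 7 = 8.

8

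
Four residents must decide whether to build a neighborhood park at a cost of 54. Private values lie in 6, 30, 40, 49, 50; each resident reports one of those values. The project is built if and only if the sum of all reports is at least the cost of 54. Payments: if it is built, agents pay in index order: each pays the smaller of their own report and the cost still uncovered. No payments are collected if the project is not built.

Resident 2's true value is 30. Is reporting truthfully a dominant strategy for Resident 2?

No

Consider the case where Resident 1 reports 6, Resident 3 reports 6 and Resident 4 reports 40.
Truthful report 30: project built, pays 30, utility 30 - 30 = 0.
Report 6 instead: project built, pays 6, utility 30 - 6 = 24.
Since 24 > 0, reporting 6 is strictly better here, so truthful reporting is not dominant.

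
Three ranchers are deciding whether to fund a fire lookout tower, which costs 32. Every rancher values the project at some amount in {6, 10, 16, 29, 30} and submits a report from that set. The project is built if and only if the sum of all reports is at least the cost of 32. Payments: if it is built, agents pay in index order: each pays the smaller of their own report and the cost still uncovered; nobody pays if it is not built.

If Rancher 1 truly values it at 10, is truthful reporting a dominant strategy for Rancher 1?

Consider the case where Rancher 2 reports 6 and Rancher 3 reports 29.
Truthful report 10: project built, pays 10, utility 10 - 10 = 0.
Report 6 instead: project built, pays 6, utility 10 - 6 = 4.
Since 4 > 0, reporting 6 is strictly better here, so truthful reporting is not dominant.

No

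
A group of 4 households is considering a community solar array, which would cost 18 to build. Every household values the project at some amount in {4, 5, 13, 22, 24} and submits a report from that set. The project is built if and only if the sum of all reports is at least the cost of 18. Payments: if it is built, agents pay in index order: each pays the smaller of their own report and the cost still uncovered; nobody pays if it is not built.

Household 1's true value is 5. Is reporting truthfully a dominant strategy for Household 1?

No

Consider the case where Household 2 reports 4, Household 3 reports 4 and Household 4 reports 13.
Truthful report 5: project built, pays 5, utility 5 - 5 = 0.
Report 4 instead: project built, pays 4, utility 5 - 4 = 1.
Since 1 > 0, reporting 4 is strictly better here, so truthful reporting is not dominant.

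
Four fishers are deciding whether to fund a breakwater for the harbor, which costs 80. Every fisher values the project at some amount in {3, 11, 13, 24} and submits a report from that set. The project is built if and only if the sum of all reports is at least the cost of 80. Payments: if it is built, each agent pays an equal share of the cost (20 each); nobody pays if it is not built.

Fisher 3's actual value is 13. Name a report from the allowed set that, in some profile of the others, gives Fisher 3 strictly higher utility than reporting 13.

Suppose Fisher 1 reports 24, Fisher 2 reports 24 and Fisher 4 reports 24.
Report 13: project built, pays 20, utility 13 - 20 = -7.
Report 3: project not built, utility 0.
So reporting 3 beats truth here (0 > -7).

3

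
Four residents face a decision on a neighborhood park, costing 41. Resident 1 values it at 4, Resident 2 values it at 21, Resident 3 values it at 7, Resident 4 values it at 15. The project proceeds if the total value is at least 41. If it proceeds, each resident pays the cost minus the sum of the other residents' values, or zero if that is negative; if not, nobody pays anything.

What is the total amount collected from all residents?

Total value 47 ≥ cost 41, so it is built.
Resident 1: others sum to 43; max(0, 41 - 43) = 0.
Resident 2: others sum to 26; max(0, 41 - 26) = 15.
Resident 3: others sum to 40; max(0, 41 - 40) = 1.
Resident 4: others sum to 32; max(0, 41 - 32) = 9.
Total collected = 0 + 15 + 1 + 9 = 25.

25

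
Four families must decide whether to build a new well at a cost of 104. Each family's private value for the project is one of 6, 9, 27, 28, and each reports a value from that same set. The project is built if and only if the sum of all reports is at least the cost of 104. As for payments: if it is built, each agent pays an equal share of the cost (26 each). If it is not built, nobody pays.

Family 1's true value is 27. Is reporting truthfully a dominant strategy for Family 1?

Check each profile of the others' reports and compare truth against every alternative report.
Others report (27, 27, 27): truth gives 1, best alternative gives 1.
Others report (27, 27, 28): truth gives 1, best alternative gives 1.
Others report (27, 28, 27): truth gives 1, best alternative gives 1.
Others report (27, 28, 28): truth gives 1, best alternative gives 1.
Others report (28, 27, 27): truth gives 1, best alternative gives 1.
Others report (28, 27, 28): truth gives 1, best alternative gives 1.
(Remaining 58 profiles checked similarly; truth is weakly best in each.)
In every case the truthful report is at least as good as any alternative, so it is a dominant strategy.

Yes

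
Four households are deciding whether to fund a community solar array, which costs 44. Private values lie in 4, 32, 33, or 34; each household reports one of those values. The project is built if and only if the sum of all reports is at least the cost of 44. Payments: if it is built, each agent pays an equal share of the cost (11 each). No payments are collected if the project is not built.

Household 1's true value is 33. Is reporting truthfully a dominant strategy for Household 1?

Yes

Check each profile of the others' reports and compare truth against every alternative report.
Others report (4, 4, 4): truth gives 22, best alternative gives 22.
Others report (4, 4, 32): truth gives 22, best alternative gives 22.
Others report (4, 4, 33): truth gives 22, best alternative gives 22.
Others report (4, 4, 34): truth gives 22, best alternative gives 22.
Others report (4, 32, 4): truth gives 22, best alternative gives 22.
Others report (4, 32, 32): truth gives 22, best alternative gives 22.
(Remaining 58 profiles checked similarly; truth is weakly best in each.)
In every case the truthful report is at least as good as any alternative, so it is a dominant strategy.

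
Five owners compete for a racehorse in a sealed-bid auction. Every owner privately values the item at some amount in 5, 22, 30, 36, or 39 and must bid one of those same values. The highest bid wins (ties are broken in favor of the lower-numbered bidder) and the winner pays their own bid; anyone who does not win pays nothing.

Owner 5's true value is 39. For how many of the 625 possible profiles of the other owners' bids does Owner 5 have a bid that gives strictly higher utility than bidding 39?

81

Others bid (5, 5, 5, 5): truth gives 0; bid 22 gives 17 > 0. Violating.
Others bid (5, 5, 5, 22): truth gives 0; bid 30 gives 9 > 0. Violating.
Others bid (5, 5, 5, 30): truth gives 0; bid 36 gives 3 > 0. Violating.
Others bid (5, 5, 22, 5): truth gives 0; bid 30 gives 9 > 0. Violating.
Others bid (5, 5, 5, 36): truth gives 0; no alternative beats it.
Others bid (5, 5, 5, 39): truth gives 0; no alternative beats it.
(Checking all 625 profiles: 81 have a profitable deviation, 544 do not.)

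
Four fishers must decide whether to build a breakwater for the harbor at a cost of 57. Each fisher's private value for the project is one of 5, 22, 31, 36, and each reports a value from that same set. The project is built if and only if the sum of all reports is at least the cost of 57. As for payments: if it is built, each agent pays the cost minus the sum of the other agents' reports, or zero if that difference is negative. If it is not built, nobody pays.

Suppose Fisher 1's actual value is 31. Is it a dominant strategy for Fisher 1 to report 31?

Check each profile of the others' reports and compare truth against every alternative report.
Others report (5, 22, 31): truth gives 31, best alternative gives 31.
Others report (5, 22, 36): truth gives 31, best alternative gives 31.
Others report (5, 31, 22): truth gives 31, best alternative gives 31.
Others report (5, 31, 31): truth gives 31, best alternative gives 31.
Others report (5, 31, 36): truth gives 31, best alternative gives 31.
Others report (5, 36, 22): truth gives 31, best alternative gives 31.
(Remaining 58 profiles checked similarly; truth is weakly best in each.)
In every case the truthful report is at least as good as any alternative, so it is a dominant strategy.

Yes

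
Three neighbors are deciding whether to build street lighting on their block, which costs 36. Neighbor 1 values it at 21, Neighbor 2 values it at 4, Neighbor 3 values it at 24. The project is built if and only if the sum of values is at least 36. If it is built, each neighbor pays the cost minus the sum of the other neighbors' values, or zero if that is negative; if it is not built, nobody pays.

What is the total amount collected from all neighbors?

Total value 49 ≥ cost 36, so it is built.
Neighbor 1: others sum to 28; max(0, 36 - 28) = 8.
Neighbor 2: others sum to 45; max(0, 36 - 45) = 0.
Neighbor 3: others sum to 25; max(0, 36 - 25) = 11.
Total collected = 8 + 0 + 11 = 19.

19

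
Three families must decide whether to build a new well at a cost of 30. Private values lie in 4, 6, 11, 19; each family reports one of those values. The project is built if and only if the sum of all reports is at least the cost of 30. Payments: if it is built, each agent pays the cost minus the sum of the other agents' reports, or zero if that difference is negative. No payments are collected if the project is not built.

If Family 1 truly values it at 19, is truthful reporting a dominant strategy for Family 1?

Check each profile of the others' reports and compare truth against every alternative report.
Others report (6, 11): truth gives 6, best alternative gives 0.
Others report (11, 6): truth gives 6, best alternative gives 0.
Others report (4, 11): truth gives 4, best alternative gives 0.
Others report (11, 4): truth gives 4, best alternative gives 0.
Others report (6, 6): truth gives 1, best alternative gives 0.
Others report (11, 19): truth gives 19, best alternative gives 19.
(Remaining 10 profiles checked similarly; truth is weakly best in each.)
In every case the truthful report is at least as good as any alternative, so it is a dominant strategy.

Yes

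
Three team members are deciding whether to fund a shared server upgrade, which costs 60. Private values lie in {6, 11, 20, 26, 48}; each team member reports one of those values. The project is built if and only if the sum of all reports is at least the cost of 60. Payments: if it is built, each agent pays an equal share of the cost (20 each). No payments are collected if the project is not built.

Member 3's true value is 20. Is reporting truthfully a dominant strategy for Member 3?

Yes

Check each profile of the others' reports and compare truth against every alternative report.
Others report (6, 6): truth gives 0, best alternative gives 0.
Others report (6, 11): truth gives 0, best alternative gives 0.
Others report (6, 20): truth gives 0, best alternative gives 0.
Others report (6, 26): truth gives 0, best alternative gives 0.
Others report (6, 48): truth gives 0, best alternative gives 0.
Others report (11, 6): truth gives 0, best alternative gives 0.
(Remaining 19 profiles checked similarly; truth is weakly best in each.)
In every case the truthful report is at least as good as any alternative, so it is a dominant strategy.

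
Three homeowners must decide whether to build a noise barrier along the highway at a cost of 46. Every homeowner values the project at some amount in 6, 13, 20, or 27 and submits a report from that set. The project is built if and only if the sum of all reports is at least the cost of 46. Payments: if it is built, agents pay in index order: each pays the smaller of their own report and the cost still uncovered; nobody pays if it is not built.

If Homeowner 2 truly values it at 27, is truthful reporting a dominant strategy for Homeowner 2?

Consider the case where Homeowner 1 reports 6 and Homeowner 3 reports 20.
Truthful report 27: project built, pays 27, utility 27 - 27 = 0.
Report 20 instead: project built, pays 20, utility 27 - 20 = 7.
Since 7 > 0, reporting 20 is strictly better here, so truthful reporting is not dominant.

No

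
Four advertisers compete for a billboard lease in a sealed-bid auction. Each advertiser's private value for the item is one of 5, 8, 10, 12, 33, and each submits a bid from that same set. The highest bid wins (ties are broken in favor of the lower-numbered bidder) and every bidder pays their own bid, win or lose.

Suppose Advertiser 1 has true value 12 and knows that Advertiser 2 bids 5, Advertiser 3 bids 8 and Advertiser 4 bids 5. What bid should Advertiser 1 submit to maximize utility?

Bid 5: loses but pays 5, utility -5.
Bid 8: wins, pays 8, utility 12 - 8 = 4.
Bid 10: wins, pays 10, utility 12 - 10 = 2.
Bid 12: wins, pays 12, utility 12 - 12 = 0.
Bid 33: wins, pays 33, utility 12 - 33 = -21.
The best choice is 8 with utility 4.

8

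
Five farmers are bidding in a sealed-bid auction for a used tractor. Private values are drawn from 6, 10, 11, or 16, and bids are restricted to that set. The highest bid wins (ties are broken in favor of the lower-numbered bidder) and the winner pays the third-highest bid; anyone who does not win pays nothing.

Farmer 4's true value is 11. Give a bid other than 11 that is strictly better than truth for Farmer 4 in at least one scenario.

16

Suppose Farmer 1 bids 6, Farmer 2 bids 6, Farmer 3 bids 6 and Farmer 5 bids 16.
Bid 11: loses, pays 0, utility 0.
Bid 16: wins, pays 6, utility 11 - 6 = 5.
So bidding 16 beats truth here (5 > 0).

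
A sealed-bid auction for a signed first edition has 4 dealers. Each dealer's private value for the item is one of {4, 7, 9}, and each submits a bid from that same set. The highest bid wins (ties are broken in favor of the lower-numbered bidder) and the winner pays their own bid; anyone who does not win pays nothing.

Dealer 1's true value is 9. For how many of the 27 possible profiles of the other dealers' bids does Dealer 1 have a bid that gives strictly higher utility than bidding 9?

Others bid (4, 4, 4): truth gives 0; bid 4 gives 5 > 0. Violating.
Others bid (4, 4, 7): truth gives 0; bid 7 gives 2 > 0. Violating.
Others bid (4, 7, 4): truth gives 0; bid 7 gives 2 > 0. Violating.
Others bid (4, 7, 7): truth gives 0; bid 7 gives 2 > 0. Violating.
Others bid (4, 4, 9): truth gives 0; no alternative beats it.
Others bid (4, 7, 9): truth gives 0; no alternative beats it.
(Checking all 27 profiles: 8 have a profitable deviation, 19 do not.)

8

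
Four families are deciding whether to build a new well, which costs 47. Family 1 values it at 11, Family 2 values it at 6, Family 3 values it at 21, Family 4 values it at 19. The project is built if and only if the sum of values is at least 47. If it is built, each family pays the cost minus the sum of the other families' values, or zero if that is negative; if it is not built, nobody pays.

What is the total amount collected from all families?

21

Total value 57 ≥ cost 47, so it is built.
Family 1: others sum to 46; max(0, 47 - 46) = 1.
Family 2: others sum to 51; max(0, 47 - 51) = 0.
Family 3: others sum to 36; max(0, 47 - 36) = 11.
Family 4: others sum to 38; max(0, 47 - 38) = 9.
Total collected = 1 + 0 + 11 + 9 = 21.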